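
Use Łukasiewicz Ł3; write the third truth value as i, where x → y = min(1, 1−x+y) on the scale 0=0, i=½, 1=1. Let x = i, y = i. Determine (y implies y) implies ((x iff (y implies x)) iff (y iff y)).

i

y implies y = i implies i = 1
y implies x = i implies i = 1
x iff (y implies x) = i iff 1 = i
y iff y = i iff i = 1
(x iff (y implies x)) iff (y iff y) = i iff 1 = i
(y implies y) implies ((x iff (y implies x)) iff (y iff y)) = 1 implies i = i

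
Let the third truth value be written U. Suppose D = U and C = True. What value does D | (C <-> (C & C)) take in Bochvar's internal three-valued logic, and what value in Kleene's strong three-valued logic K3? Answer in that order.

In Bochvar's internal three-valued logic: C & C = True & True = True
C <-> (C & C) = True <-> True = True
D | (C <-> (C & C)) = U | True = U
In Kleene's strong three-valued logic K3: C & C = True & True = True
C <-> (C & C) = True <-> True = True
D | (C <-> (C & C)) = U | True = True
They differ because Bochvar's internal three-valued logic and Kleene's strong three-valued logic K3 treat U differently under the binary connectives.

U; True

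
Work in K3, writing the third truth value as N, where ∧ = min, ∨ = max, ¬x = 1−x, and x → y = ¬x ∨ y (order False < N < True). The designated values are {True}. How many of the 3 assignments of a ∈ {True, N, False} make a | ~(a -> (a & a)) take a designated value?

a=True: True ✓
a=N: N ·
a=False: False ·

1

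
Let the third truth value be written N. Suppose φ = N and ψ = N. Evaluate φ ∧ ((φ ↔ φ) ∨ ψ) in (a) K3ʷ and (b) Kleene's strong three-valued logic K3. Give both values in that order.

N; N

In K3ʷ: φ ↔ φ = N ↔ N = N
(φ ↔ φ) ∨ ψ = N ∨ N = N
φ ∧ ((φ ↔ φ) ∨ ψ) = N ∧ N = N
In Kleene's strong three-valued logic K3: φ ↔ φ = N ↔ N = N
(φ ↔ φ) ∨ ψ = N ∨ N = N
φ ∧ ((φ ↔ φ) ∨ ψ) = N ∧ N = N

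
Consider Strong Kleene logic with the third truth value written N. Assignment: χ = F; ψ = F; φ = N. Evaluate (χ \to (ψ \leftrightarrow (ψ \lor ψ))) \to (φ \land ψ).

F

ψ \lor ψ = F \lor F = F
ψ \leftrightarrow (ψ \lor ψ) = F \leftrightarrow F = T
χ \to (ψ \leftrightarrow (ψ \lor ψ)) = F \to T = T
φ \land ψ = N \land F = F
(χ \to (ψ \leftrightarrow (ψ \lor ψ))) \to (φ \land ψ) = T \to F = F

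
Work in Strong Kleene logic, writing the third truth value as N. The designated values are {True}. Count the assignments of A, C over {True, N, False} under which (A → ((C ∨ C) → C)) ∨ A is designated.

8

Of the 9 assignments, 8 give a value in {True}.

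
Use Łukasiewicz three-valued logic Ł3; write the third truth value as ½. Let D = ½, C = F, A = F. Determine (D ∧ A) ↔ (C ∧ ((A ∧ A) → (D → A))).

T

D ∧ A = ½ ∧ F = F
A ∧ A = F ∧ F = F
D → A = ½ → F = ½
(A ∧ A) → (D → A) = F → ½ = T
C ∧ ((A ∧ A) → (D → A)) = F ∧ T = F
(D ∧ A) ↔ (C ∧ ((A ∧ A) → (D → A))) = F ↔ F = T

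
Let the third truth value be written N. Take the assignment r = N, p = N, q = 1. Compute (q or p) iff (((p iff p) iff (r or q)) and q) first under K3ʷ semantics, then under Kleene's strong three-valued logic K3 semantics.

N; N

In K3ʷ: q or p = 1 or N = N
p iff p = N iff N = N
r or q = N or 1 = N
(p iff p) iff (r or q) = N iff N = N
((p iff p) iff (r or q)) and q = N and 1 = N
(q or p) iff (((p iff p) iff (r or q)) and q) = N iff N = N
In Kleene's strong three-valued logic K3: q or p = 1 or N = 1
p iff p = N iff N = N
r or q = N or 1 = 1
(p iff p) iff (r or q) = N iff 1 = N
((p iff p) iff (r or q)) and q = N and 1 = N
(q or p) iff (((p iff p) iff (r or q)) and q) = 1 iff N = N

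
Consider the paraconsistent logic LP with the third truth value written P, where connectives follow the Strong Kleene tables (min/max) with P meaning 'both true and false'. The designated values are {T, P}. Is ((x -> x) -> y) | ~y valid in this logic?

Yes

Every assignment of x, y over {T, P, F} gives a value in {T, P}.
In particular, with x=P, y=P: ((x -> x) -> y) | ~y = P.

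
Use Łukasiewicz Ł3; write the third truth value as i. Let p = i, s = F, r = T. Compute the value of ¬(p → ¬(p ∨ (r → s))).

r → s = T → F = F
p ∨ (r → s) = i ∨ F = i
¬(p ∨ (r → s)) = ¬i = i
p → ¬(p ∨ (r → s)) = i → i = T  [min(1, 1−½+½)]
¬(p → ¬(p ∨ (r → s))) = ¬T = F

F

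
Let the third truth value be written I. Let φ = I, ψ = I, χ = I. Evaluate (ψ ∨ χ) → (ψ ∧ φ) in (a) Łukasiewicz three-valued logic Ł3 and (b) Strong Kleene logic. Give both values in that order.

In Łukasiewicz three-valued logic Ł3: ψ ∨ χ = I ∨ I = I
ψ ∧ φ = I ∧ I = I
(ψ ∨ χ) → (ψ ∧ φ) = I → I = true  [min(1, 1−½+½)]
In Strong Kleene logic: ψ ∨ χ = I ∨ I = I
ψ ∧ φ = I ∧ I = I
(ψ ∨ χ) → (ψ ∧ φ) = I → I = I
They differ because Łukasiewicz three-valued logic Ł3 and Strong Kleene logic treat I differently under implication.

true; I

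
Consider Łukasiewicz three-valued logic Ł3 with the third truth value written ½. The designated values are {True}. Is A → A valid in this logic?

Every assignment of A over {True, ½, False} gives a value in {True}.
In particular, with A=½: A → A = True.

Yes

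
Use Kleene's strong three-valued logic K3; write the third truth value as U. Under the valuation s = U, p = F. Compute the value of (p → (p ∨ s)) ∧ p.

p ∨ s = F ∨ U = U
p → (p ∨ s) = F → U = T  [¬F ∨ U]
(p → (p ∨ s)) ∧ p = T ∧ F = F

F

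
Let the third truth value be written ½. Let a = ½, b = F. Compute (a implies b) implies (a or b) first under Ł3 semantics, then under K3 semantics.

T; ½

In Ł3: a implies b = ½ implies F = ½  [min(1, 1−½+0)]
a or b = ½ or F = ½
(a implies b) implies (a or b) = ½ implies ½ = T
In K3: a implies b = ½ implies F = ½
a or b = ½ or F = ½
(a implies b) implies (a or b) = ½ implies ½ = ½
They differ because Ł3 and K3 treat ½ differently under implication.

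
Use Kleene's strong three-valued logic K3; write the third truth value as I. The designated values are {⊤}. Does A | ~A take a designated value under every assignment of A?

No

Countermodel: A=I gives I, which is not designated.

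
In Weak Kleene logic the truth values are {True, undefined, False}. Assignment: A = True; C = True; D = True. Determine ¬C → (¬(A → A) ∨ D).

True

¬C = ¬True = False
A → A = True → True = True
¬(A → A) = ¬True = False
¬(A → A) ∨ D = False ∨ True = True
¬C → (¬(A → A) ∨ D) = False → True = True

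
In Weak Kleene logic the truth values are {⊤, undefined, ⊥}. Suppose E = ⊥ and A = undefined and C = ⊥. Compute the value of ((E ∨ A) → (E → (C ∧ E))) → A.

undefined

E ∨ A = ⊥ ∨ undefined = undefined
C ∧ E = ⊥ ∧ ⊥ = ⊥
E → (C ∧ E) = ⊥ → ⊥ = ⊤
(E ∨ A) → (E → (C ∧ E)) = undefined → ⊤ = undefined  [any arg is the third value ⇒ result is the third value]
((E ∨ A) → (E → (C ∧ E))) → A = undefined → undefined = undefined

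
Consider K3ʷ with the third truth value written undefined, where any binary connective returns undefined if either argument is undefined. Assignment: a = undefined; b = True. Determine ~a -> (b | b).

~a = ~undefined = undefined
b | b = True | True = True
~a -> (b | b) = undefined -> True = undefined  [any arg is the third value ⇒ result is the third value]

undefined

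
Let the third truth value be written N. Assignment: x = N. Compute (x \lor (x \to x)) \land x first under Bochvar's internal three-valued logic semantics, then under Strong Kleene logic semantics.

N; N

In Bochvar's internal three-valued logic: x \to x = N \to N = N  [any arg is the third value ⇒ result is the third value]
x \lor (x \to x) = N \lor N = N
(x \lor (x \to x)) \land x = N \land N = N
In Strong Kleene logic: x \to x = N \to N = N  [\lnot N \lor N]
x \lor (x \to x) = N \lor N = N
(x \lor (x \to x)) \land x = N \land N = N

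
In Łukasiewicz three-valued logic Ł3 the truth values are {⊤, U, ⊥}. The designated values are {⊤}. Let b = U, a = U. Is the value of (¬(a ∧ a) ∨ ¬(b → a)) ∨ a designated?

No

a ∧ a = U ∧ U = U
¬(a ∧ a) = ¬U = U
b → a = U → U = ⊤  [min(1, 1−½+½)]
¬(b → a) = ¬⊤ = ⊥
¬(a ∧ a) ∨ ¬(b → a) = U ∨ ⊥ = U
(¬(a ∧ a) ∨ ¬(b → a)) ∨ a = U ∨ U = U
U ∉ {⊤}.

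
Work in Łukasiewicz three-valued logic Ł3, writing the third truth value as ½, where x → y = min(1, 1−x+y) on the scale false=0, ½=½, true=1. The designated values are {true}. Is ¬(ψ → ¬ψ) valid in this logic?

No

Countermodel: ψ=½ gives false, which is not designated.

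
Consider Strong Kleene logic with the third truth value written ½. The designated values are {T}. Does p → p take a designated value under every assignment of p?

Countermodel: p=½ gives ½, which is not designated.

No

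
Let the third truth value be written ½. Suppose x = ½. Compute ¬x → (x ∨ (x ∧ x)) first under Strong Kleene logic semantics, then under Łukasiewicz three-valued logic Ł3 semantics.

½; true

In Strong Kleene logic: ¬x = ¬½ = ½
x ∧ x = ½ ∧ ½ = ½
x ∨ (x ∧ x) = ½ ∨ ½ = ½
¬x → (x ∨ (x ∧ x)) = ½ → ½ = ½
In Łukasiewicz three-valued logic Ł3: ¬x = ¬½ = ½
x ∧ x = ½ ∧ ½ = ½
x ∨ (x ∧ x) = ½ ∨ ½ = ½
¬x → (x ∨ (x ∧ x)) = ½ → ½ = true
They differ because Strong Kleene logic and Łukasiewicz three-valued logic Ł3 treat ½ differently under implication.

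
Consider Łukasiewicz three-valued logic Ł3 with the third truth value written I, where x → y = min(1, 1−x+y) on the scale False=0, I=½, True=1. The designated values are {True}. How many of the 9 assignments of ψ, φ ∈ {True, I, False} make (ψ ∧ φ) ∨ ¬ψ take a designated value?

Designated under: (ψ=True, φ=True); (ψ=False, φ=True); (ψ=False, φ=I); (ψ=False, φ=False).

4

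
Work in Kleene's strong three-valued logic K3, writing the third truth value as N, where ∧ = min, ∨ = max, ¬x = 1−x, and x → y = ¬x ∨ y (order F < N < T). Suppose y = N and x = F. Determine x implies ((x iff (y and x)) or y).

y and x = N and F = F
x iff (y and x) = F iff F = T
(x iff (y and x)) or y = T or N = T
x implies ((x iff (y and x)) or y) = F implies T = T

T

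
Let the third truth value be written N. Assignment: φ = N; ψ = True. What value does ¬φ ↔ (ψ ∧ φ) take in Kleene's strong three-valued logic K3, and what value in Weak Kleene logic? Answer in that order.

N; N

In Kleene's strong three-valued logic K3: ¬φ = ¬N = N
ψ ∧ φ = True ∧ N = N
¬φ ↔ (ψ ∧ φ) = N ↔ N = N
In Weak Kleene logic: ¬φ = ¬N = N
ψ ∧ φ = True ∧ N = N
¬φ ↔ (ψ ∧ φ) = N ↔ N = N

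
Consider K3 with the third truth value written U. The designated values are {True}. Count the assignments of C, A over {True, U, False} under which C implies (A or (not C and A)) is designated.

Of the 9 assignments, 5 give a value in {True}.

5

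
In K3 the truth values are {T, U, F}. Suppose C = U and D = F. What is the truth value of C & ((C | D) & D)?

F

C | D = U | F = U
(C | D) & D = U & F = F
C & ((C | D) & D) = U & F = F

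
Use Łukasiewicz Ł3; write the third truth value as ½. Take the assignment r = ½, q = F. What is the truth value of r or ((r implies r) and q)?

½

r implies r = ½ implies ½ = T  [min(1, 1−½+½)]
(r implies r) and q = T and F = F
r or ((r implies r) and q) = ½ or F = ½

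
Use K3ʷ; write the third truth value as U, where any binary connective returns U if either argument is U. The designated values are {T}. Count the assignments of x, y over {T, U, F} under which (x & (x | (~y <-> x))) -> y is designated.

3

Designated under: (x=T, y=T); (x=F, y=T); (x=F, y=F).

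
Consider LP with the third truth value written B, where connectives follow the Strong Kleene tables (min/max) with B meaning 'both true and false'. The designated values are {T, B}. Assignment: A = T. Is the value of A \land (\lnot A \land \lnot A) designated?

\lnot A = \lnot T = F
\lnot A = \lnot T = F
\lnot A \land \lnot A = F \land F = F
A \land (\lnot A \land \lnot A) = T \land F = F
F ∉ {T, B}.

No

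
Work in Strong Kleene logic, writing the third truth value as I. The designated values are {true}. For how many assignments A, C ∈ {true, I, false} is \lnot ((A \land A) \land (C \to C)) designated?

Designated under: (A=false, C=true); (A=false, C=I); (A=false, C=false).

3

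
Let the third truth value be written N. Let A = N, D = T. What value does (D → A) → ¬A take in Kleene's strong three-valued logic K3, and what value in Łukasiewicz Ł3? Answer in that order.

N; T

In Kleene's strong three-valued logic K3: D → A = T → N = N  [¬T ∨ N]
¬A = ¬N = N
(D → A) → ¬A = N → N = N
In Łukasiewicz Ł3: D → A = T → N = N
¬A = ¬N = N
(D → A) → ¬A = N → N = T
They differ because Kleene's strong three-valued logic K3 and Łukasiewicz Ł3 treat N differently under implication.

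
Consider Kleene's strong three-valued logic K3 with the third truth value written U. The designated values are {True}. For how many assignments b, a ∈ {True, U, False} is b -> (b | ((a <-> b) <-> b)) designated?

6

Of the 9 assignments, 6 give a value in {True}.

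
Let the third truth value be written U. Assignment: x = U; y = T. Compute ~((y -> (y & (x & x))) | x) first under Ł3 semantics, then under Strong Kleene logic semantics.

In Ł3: x & x = U & U = U
y & (x & x) = T & U = U
y -> (y & (x & x)) = T -> U = U
(y -> (y & (x & x))) | x = U | U = U
~((y -> (y & (x & x))) | x) = ~U = U
In Strong Kleene logic: x & x = U & U = U
y & (x & x) = T & U = U
y -> (y & (x & x)) = T -> U = U  [~T | U]
(y -> (y & (x & x))) | x = U | U = U
~((y -> (y & (x & x))) | x) = ~U = U

U; U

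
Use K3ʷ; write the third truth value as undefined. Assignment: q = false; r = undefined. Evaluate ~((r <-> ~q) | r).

undefined

~q = ~false = true
r <-> ~q = undefined <-> true = undefined
(r <-> ~q) | r = undefined | undefined = undefined
~((r <-> ~q) | r) = ~undefined = undefined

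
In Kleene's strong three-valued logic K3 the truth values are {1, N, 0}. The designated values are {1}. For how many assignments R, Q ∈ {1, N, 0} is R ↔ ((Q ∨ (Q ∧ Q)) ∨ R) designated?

4

Designated under: (R=1, Q=1); (R=1, Q=N); (R=1, Q=0); (R=0, Q=0).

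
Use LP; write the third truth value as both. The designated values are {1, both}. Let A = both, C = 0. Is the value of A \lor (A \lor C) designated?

Yes

A \lor C = both \lor 0 = both
A \lor (A \lor C) = both \lor both = both
both ∈ {1, both}.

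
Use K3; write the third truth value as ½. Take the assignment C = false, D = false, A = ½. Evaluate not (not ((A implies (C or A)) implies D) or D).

C or A = false or ½ = ½
A implies (C or A) = ½ implies ½ = ½
(A implies (C or A)) implies D = ½ implies false = ½
not ((A implies (C or A)) implies D) = not ½ = ½
not ((A implies (C or A)) implies D) or D = ½ or false = ½
not (not ((A implies (C or A)) implies D) or D) = not ½ = ½

½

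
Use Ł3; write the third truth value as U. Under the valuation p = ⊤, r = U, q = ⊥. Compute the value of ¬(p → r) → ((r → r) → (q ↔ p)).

U

p → r = ⊤ → U = U
¬(p → r) = ¬U = U
r → r = U → U = ⊤
q ↔ p = ⊥ ↔ ⊤ = ⊥
(r → r) → (q ↔ p) = ⊤ → ⊥ = ⊥
¬(p → r) → ((r → r) → (q ↔ p)) = U → ⊥ = U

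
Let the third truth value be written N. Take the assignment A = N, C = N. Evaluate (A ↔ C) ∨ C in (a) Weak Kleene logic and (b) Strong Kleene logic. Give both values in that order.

In Weak Kleene logic: A ↔ C = N ↔ N = N
(A ↔ C) ∨ C = N ∨ N = N
In Strong Kleene logic: A ↔ C = N ↔ N = N
(A ↔ C) ∨ C = N ∨ N = N

N; N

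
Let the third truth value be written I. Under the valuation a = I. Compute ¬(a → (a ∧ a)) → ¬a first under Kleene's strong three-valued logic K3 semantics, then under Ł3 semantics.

I; 1

In Kleene's strong three-valued logic K3: a ∧ a = I ∧ I = I
a → (a ∧ a) = I → I = I  [¬I ∨ I]
¬(a → (a ∧ a)) = ¬I = I
¬a = ¬I = I
¬(a → (a ∧ a)) → ¬a = I → I = I
In Ł3: a ∧ a = I ∧ I = I
a → (a ∧ a) = I → I = 1  [min(1, 1−½+½)]
¬(a → (a ∧ a)) = ¬1 = 0
¬a = ¬I = I
¬(a → (a ∧ a)) → ¬a = 0 → I = 1
They differ because Kleene's strong three-valued logic K3 and Ł3 treat I differently under implication.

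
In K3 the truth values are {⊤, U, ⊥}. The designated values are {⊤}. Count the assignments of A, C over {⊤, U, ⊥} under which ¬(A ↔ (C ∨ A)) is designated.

1

Designated under: (A=⊥, C=⊤).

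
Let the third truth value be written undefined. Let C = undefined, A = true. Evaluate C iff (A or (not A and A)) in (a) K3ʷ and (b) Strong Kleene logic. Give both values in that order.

undefined; undefined

In K3ʷ: not A = not true = false
not A and A = false and true = false
A or (not A and A) = true or false = true
C iff (A or (not A and A)) = undefined iff true = undefined
In Strong Kleene logic: not A = not true = false
not A and A = false and true = false
A or (not A and A) = true or false = true
C iff (A or (not A and A)) = undefined iff true = undefined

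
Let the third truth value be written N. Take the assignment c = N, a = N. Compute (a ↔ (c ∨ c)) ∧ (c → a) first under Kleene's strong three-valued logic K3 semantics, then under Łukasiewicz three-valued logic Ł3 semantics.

In Kleene's strong three-valued logic K3: c ∨ c = N ∨ N = N
a ↔ (c ∨ c) = N ↔ N = N
c → a = N → N = N
(a ↔ (c ∨ c)) ∧ (c → a) = N ∧ N = N
In Łukasiewicz three-valued logic Ł3: c ∨ c = N ∨ N = N
a ↔ (c ∨ c) = N ↔ N = 1  [1 − |½−½|]
c → a = N → N = 1
(a ↔ (c ∨ c)) ∧ (c → a) = 1 ∧ 1 = 1
They differ because Kleene's strong three-valued logic K3 and Łukasiewicz three-valued logic Ł3 treat N differently under implication.

N; 1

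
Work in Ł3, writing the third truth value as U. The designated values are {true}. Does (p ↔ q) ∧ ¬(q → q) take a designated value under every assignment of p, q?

Countermodel: p=true, q=true gives false, which is not designated.

No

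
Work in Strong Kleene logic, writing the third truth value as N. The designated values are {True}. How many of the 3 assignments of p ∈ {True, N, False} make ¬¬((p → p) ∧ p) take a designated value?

p=True: True ✓
p=N: N ·
p=False: False ·

1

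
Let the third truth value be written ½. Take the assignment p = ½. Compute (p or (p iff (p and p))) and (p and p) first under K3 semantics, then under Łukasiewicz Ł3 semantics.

½; ½

In K3: p and p = ½ and ½ = ½
p iff (p and p) = ½ iff ½ = ½
p or (p iff (p and p)) = ½ or ½ = ½
p and p = ½ and ½ = ½
(p or (p iff (p and p))) and (p and p) = ½ and ½ = ½
In Łukasiewicz Ł3: p and p = ½ and ½ = ½
p iff (p and p) = ½ iff ½ = T  [1 − |½−½|]
p or (p iff (p and p)) = ½ or T = T
p and p = ½ and ½ = ½
(p or (p iff (p and p))) and (p and p) = T and ½ = ½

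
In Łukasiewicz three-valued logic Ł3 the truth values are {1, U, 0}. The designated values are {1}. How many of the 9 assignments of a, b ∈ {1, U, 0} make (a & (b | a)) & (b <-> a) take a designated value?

1

Designated under: (a=1, b=1).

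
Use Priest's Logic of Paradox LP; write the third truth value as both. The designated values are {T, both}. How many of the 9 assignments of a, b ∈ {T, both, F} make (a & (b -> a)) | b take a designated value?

Of the 9 assignments, 8 give a value in {T, both}.

8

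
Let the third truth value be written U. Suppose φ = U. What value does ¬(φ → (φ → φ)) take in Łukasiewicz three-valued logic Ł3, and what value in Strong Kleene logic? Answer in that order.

In Łukasiewicz three-valued logic Ł3: φ → φ = U → U = True  [min(1, 1−½+½)]
φ → (φ → φ) = U → True = True
¬(φ → (φ → φ)) = ¬True = False
In Strong Kleene logic: φ → φ = U → U = U
φ → (φ → φ) = U → U = U
¬(φ → (φ → φ)) = ¬U = U
They differ because Łukasiewicz three-valued logic Ł3 and Strong Kleene logic treat U differently under implication.

False; U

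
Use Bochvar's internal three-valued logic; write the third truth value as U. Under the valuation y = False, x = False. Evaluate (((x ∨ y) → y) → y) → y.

True

x ∨ y = False ∨ False = False
(x ∨ y) → y = False → False = True
((x ∨ y) → y) → y = True → False = False
(((x ∨ y) → y) → y) → y = False → False = True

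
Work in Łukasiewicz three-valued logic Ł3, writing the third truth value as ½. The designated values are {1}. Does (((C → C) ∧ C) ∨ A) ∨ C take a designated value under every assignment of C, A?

No

Countermodel: C=½, A=½ gives ½, which is not designated.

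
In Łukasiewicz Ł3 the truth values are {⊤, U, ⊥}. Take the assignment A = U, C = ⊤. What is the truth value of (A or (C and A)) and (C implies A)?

C and A = ⊤ and U = U
A or (C and A) = U or U = U
C implies A = ⊤ implies U = U  [min(1, 1−1+½)]
(A or (C and A)) and (C implies A) = U and U = U

U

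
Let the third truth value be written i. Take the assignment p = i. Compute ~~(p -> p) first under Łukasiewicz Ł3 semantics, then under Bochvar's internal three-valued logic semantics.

1; i

In Łukasiewicz Ł3: p -> p = i -> i = 1  [min(1, 1−½+½)]
~(p -> p) = ~1 = 0
~~(p -> p) = ~0 = 1
In Bochvar's internal three-valued logic: p -> p = i -> i = i  [any arg is the third value ⇒ result is the third value]
~(p -> p) = ~i = i
~~(p -> p) = ~i = i
They differ because Łukasiewicz Ł3 and Bochvar's internal three-valued logic treat i differently under the binary connectives.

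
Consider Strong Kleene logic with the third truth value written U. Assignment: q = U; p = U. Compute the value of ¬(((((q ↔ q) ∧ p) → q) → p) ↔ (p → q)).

q ↔ q = U ↔ U = U
(q ↔ q) ∧ p = U ∧ U = U
((q ↔ q) ∧ p) → q = U → U = U  [¬U ∨ U]
(((q ↔ q) ∧ p) → q) → p = U → U = U
p → q = U → U = U
((((q ↔ q) ∧ p) → q) → p) ↔ (p → q) = U ↔ U = U
¬(((((q ↔ q) ∧ p) → q) → p) ↔ (p → q)) = ¬U = U

U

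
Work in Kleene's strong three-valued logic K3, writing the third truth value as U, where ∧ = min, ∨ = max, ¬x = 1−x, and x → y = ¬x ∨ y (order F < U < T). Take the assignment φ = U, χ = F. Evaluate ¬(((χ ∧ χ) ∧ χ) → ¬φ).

F

χ ∧ χ = F ∧ F = F
(χ ∧ χ) ∧ χ = F ∧ F = F
¬φ = ¬U = U
((χ ∧ χ) ∧ χ) → ¬φ = F → U = T  [¬F ∨ U]
¬(((χ ∧ χ) ∧ χ) → ¬φ) = ¬T = F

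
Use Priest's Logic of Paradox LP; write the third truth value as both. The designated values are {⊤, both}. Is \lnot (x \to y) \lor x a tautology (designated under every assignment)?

No

Countermodel: x=⊥, y=⊤ gives ⊥, which is not designated.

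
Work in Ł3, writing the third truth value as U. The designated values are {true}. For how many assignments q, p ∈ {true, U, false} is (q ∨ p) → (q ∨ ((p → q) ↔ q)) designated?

9

Of the 9 assignments, 9 give a value in {true}.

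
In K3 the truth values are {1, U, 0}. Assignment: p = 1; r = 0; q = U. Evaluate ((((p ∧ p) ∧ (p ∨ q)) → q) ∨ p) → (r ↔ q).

U

p ∧ p = 1 ∧ 1 = 1
p ∨ q = 1 ∨ U = 1
(p ∧ p) ∧ (p ∨ q) = 1 ∧ 1 = 1
((p ∧ p) ∧ (p ∨ q)) → q = 1 → U = U
(((p ∧ p) ∧ (p ∨ q)) → q) ∨ p = U ∨ 1 = 1
r ↔ q = 0 ↔ U = U
((((p ∧ p) ∧ (p ∨ q)) → q) ∨ p) → (r ↔ q) = 1 → U = U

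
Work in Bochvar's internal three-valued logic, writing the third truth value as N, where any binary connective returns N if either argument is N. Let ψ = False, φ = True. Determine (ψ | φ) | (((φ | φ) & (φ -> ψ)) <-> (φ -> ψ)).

True

ψ | φ = False | True = True
φ | φ = True | True = True
φ -> ψ = True -> False = False
(φ | φ) & (φ -> ψ) = True & False = False
φ -> ψ = True -> False = False
((φ | φ) & (φ -> ψ)) <-> (φ -> ψ) = False <-> False = True
(ψ | φ) | (((φ | φ) & (φ -> ψ)) <-> (φ -> ψ)) = True | True = True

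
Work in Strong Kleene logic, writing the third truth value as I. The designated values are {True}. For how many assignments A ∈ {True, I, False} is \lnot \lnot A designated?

1

A=True: True ✓
A=I: I ·
A=False: False ·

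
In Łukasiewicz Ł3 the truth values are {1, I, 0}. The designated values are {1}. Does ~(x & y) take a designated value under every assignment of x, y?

Countermodel: x=1, y=1 gives 0, which is not designated.

No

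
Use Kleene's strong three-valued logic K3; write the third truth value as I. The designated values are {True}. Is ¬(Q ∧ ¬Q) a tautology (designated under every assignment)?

No

Countermodel: Q=I gives I, which is not designated.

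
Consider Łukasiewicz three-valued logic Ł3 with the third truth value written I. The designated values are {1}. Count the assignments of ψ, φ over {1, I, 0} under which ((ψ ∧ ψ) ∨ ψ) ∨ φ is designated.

Of the 9 assignments, 5 give a value in {1}.

5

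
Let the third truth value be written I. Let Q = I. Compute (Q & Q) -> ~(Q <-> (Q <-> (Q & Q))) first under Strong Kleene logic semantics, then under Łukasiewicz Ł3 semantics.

In Strong Kleene logic: Q & Q = I & I = I
Q & Q = I & I = I
Q <-> (Q & Q) = I <-> I = I
Q <-> (Q <-> (Q & Q)) = I <-> I = I
~(Q <-> (Q <-> (Q & Q))) = ~I = I
(Q & Q) -> ~(Q <-> (Q <-> (Q & Q))) = I -> I = I
In Łukasiewicz Ł3: Q & Q = I & I = I
Q & Q = I & I = I
Q <-> (Q & Q) = I <-> I = ⊤
Q <-> (Q <-> (Q & Q)) = I <-> ⊤ = I
~(Q <-> (Q <-> (Q & Q))) = ~I = I
(Q & Q) -> ~(Q <-> (Q <-> (Q & Q))) = I -> I = ⊤
They differ because Strong Kleene logic and Łukasiewicz Ł3 treat I differently under implication.

I; ⊤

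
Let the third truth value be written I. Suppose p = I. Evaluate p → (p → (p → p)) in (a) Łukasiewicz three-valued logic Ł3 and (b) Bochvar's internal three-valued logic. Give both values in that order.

true; I

In Łukasiewicz three-valued logic Ł3: p → p = I → I = true  [min(1, 1−½+½)]
p → (p → p) = I → true = true
p → (p → (p → p)) = I → true = true
In Bochvar's internal three-valued logic: p → p = I → I = I  [any arg is the third value ⇒ result is the third value]
p → (p → p) = I → I = I
p → (p → (p → p)) = I → I = I
They differ because Łukasiewicz three-valued logic Ł3 and Bochvar's internal three-valued logic treat I differently under the binary connectives.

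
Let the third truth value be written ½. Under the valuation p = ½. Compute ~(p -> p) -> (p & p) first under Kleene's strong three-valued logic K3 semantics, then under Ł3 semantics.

½; T

In Kleene's strong three-valued logic K3: p -> p = ½ -> ½ = ½  [~½ | ½]
~(p -> p) = ~½ = ½
p & p = ½ & ½ = ½
~(p -> p) -> (p & p) = ½ -> ½ = ½
In Ł3: p -> p = ½ -> ½ = T
~(p -> p) = ~T = F
p & p = ½ & ½ = ½
~(p -> p) -> (p & p) = F -> ½ = T
They differ because Kleene's strong three-valued logic K3 and Ł3 treat ½ differently under implication.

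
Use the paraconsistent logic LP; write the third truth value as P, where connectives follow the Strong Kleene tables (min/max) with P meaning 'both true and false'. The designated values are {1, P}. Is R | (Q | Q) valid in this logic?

No

Countermodel: R=0, Q=0 gives 0, which is not designated.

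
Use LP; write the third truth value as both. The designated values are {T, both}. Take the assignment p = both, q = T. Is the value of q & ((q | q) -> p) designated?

Yes

q | q = T | T = T
(q | q) -> p = T -> both = both
q & ((q | q) -> p) = T & both = both
both ∈ {T, both}.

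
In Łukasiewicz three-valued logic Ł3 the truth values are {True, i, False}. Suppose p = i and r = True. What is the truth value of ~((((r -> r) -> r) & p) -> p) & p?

r -> r = True -> True = True
(r -> r) -> r = True -> True = True
((r -> r) -> r) & p = True & i = i
(((r -> r) -> r) & p) -> p = i -> i = True
~((((r -> r) -> r) & p) -> p) = ~True = False
~((((r -> r) -> r) & p) -> p) & p = False & i = False

False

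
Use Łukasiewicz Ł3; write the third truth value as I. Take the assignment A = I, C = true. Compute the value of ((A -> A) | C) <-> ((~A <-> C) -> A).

true

A -> A = I -> I = true  [min(1, 1−½+½)]
(A -> A) | C = true | true = true
~A = ~I = I
~A <-> C = I <-> true = I
(~A <-> C) -> A = I -> I = true
((A -> A) | C) <-> ((~A <-> C) -> A) = true <-> true = true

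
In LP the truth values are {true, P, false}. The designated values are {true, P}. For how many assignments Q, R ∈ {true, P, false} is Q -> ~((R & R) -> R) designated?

Of the 9 assignments, 7 give a value in {true, P}.

7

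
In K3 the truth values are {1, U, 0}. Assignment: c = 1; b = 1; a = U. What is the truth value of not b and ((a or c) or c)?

not b = not 1 = 0
a or c = U or 1 = 1
(a or c) or c = 1 or 1 = 1
not b and ((a or c) or c) = 0 and 1 = 0

0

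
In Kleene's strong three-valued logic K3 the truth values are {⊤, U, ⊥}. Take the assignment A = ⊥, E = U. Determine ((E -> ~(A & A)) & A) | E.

A & A = ⊥ & ⊥ = ⊥
~(A & A) = ~⊥ = ⊤
E -> ~(A & A) = U -> ⊤ = ⊤
(E -> ~(A & A)) & A = ⊤ & ⊥ = ⊥
((E -> ~(A & A)) & A) | E = ⊥ | U = U

U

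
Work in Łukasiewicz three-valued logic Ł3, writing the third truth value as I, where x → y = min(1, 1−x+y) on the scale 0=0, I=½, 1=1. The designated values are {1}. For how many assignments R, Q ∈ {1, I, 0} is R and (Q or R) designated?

Designated under: (R=1, Q=1); (R=1, Q=I); (R=1, Q=0).

3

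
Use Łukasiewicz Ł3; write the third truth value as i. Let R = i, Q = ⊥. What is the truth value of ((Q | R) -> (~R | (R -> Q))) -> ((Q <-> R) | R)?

i

Q | R = ⊥ | i = i
~R = ~i = i
R -> Q = i -> ⊥ = i  [min(1, 1−½+0)]
~R | (R -> Q) = i | i = i
(Q | R) -> (~R | (R -> Q)) = i -> i = ⊤
Q <-> R = ⊥ <-> i = i
(Q <-> R) | R = i | i = i
((Q | R) -> (~R | (R -> Q))) -> ((Q <-> R) | R) = ⊤ -> i = i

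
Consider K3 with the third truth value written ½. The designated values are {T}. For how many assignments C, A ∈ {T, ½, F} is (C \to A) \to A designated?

4

Designated under: (C=T, A=T); (C=T, A=F); (C=½, A=T); (C=F, A=T).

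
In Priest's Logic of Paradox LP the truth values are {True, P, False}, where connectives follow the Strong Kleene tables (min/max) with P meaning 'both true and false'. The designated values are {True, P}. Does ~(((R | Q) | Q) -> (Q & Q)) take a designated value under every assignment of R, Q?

No

Countermodel: R=True, Q=True gives False, which is not designated.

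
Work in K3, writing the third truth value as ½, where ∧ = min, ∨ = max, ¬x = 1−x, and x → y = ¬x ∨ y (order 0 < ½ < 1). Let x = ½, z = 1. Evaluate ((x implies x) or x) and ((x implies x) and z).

x implies x = ½ implies ½ = ½  [not ½ or ½]
(x implies x) or x = ½ or ½ = ½
x implies x = ½ implies ½ = ½
(x implies x) and z = ½ and 1 = ½
((x implies x) or x) and ((x implies x) and z) = ½ and ½ = ½

½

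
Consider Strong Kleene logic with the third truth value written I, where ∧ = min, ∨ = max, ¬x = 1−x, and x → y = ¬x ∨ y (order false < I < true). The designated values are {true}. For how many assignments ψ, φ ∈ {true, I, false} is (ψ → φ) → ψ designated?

Designated under: (ψ=true, φ=true); (ψ=true, φ=I); (ψ=true, φ=false).

3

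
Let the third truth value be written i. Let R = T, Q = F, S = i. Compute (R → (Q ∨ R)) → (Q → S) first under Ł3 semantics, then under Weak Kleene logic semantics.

In Ł3: Q ∨ R = F ∨ T = T
R → (Q ∨ R) = T → T = T
Q → S = F → i = T  [min(1, 1−0+½)]
(R → (Q ∨ R)) → (Q → S) = T → T = T
In Weak Kleene logic: Q ∨ R = F ∨ T = T
R → (Q ∨ R) = T → T = T
Q → S = F → i = i  [any arg is the third value ⇒ result is the third value]
(R → (Q ∨ R)) → (Q → S) = T → i = i
They differ because Ł3 and Weak Kleene logic treat i differently under the binary connectives.

T; i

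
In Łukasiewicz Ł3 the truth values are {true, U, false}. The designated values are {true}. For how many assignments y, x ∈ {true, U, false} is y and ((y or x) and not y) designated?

Of the 9 assignments, 0 give a value in {true}.

0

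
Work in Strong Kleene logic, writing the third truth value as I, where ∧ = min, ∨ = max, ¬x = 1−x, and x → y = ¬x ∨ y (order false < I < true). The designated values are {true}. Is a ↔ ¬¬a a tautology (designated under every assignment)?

No

Countermodel: a=I gives I, which is not designated.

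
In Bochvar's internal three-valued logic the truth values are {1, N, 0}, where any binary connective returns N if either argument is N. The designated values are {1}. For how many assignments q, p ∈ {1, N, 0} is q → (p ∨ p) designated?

3

Designated under: (q=1, p=1); (q=0, p=1); (q=0, p=0).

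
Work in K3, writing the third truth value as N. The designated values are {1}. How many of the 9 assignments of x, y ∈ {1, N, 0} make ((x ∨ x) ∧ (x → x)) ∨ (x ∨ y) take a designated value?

Of the 9 assignments, 5 give a value in {1}.

5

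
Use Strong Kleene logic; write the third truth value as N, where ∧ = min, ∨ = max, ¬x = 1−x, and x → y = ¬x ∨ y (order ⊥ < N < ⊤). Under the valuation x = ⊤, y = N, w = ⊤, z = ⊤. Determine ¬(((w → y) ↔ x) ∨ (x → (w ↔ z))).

⊥

w → y = ⊤ → N = N  [¬⊤ ∨ N]
(w → y) ↔ x = N ↔ ⊤ = N
w ↔ z = ⊤ ↔ ⊤ = ⊤
x → (w ↔ z) = ⊤ → ⊤ = ⊤
((w → y) ↔ x) ∨ (x → (w ↔ z)) = N ∨ ⊤ = ⊤
¬(((w → y) ↔ x) ∨ (x → (w ↔ z))) = ¬⊤ = ⊥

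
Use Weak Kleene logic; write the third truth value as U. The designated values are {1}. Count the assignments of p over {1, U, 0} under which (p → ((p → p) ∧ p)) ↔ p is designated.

1

p=1: 1 ✓
p=U: U ·
p=0: 0 ·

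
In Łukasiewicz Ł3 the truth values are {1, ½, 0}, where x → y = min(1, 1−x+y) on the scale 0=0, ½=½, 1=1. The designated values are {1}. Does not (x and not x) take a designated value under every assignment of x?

No

Countermodel: x=½ gives ½, which is not designated.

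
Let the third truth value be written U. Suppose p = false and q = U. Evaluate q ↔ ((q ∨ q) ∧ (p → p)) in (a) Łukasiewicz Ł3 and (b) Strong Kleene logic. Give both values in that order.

true; U

In Łukasiewicz Ł3: q ∨ q = U ∨ U = U
p → p = false → false = true
(q ∨ q) ∧ (p → p) = U ∧ true = U
q ↔ ((q ∨ q) ∧ (p → p)) = U ↔ U = true  [1 − |½−½|]
In Strong Kleene logic: q ∨ q = U ∨ U = U
p → p = false → false = true
(q ∨ q) ∧ (p → p) = U ∧ true = U
q ↔ ((q ∨ q) ∧ (p → p)) = U ↔ U = U
They differ because Łukasiewicz Ł3 and Strong Kleene logic treat U differently under implication.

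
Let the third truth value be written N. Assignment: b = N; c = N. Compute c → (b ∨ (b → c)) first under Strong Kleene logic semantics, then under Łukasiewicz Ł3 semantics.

N; 1

In Strong Kleene logic: b → c = N → N = N  [¬N ∨ N]
b ∨ (b → c) = N ∨ N = N
c → (b ∨ (b → c)) = N → N = N
In Łukasiewicz Ł3: b → c = N → N = 1  [min(1, 1−½+½)]
b ∨ (b → c) = N ∨ 1 = 1
c → (b ∨ (b → c)) = N → 1 = 1
They differ because Strong Kleene logic and Łukasiewicz Ł3 treat N differently under implication.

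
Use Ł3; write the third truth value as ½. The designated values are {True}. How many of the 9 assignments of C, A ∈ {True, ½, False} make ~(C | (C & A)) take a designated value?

Designated under: (C=False, A=True); (C=False, A=½); (C=False, A=False).

3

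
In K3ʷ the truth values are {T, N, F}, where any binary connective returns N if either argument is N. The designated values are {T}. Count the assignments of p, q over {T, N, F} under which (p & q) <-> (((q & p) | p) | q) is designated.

2

Designated under: (p=T, q=T); (p=F, q=F).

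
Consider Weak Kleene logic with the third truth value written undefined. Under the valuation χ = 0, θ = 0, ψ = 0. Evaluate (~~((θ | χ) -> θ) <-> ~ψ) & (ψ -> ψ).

θ | χ = 0 | 0 = 0
(θ | χ) -> θ = 0 -> 0 = 1
~((θ | χ) -> θ) = ~1 = 0
~~((θ | χ) -> θ) = ~0 = 1
~ψ = ~0 = 1
~~((θ | χ) -> θ) <-> ~ψ = 1 <-> 1 = 1
ψ -> ψ = 0 -> 0 = 1
(~~((θ | χ) -> θ) <-> ~ψ) & (ψ -> ψ) = 1 & 1 = 1

1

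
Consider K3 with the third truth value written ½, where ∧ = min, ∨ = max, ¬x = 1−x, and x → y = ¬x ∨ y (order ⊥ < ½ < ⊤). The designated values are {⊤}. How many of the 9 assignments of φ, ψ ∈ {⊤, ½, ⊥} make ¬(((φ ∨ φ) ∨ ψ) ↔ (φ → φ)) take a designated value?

1

Designated under: (φ=⊥, ψ=⊥).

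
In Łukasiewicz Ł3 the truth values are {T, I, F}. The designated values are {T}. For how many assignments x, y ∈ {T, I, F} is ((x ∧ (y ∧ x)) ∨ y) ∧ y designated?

Designated under: (x=T, y=T); (x=I, y=T); (x=F, y=T).

3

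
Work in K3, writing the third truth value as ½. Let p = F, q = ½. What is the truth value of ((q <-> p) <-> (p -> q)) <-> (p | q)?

½

q <-> p = ½ <-> F = ½
p -> q = F -> ½ = T  [~F | ½]
(q <-> p) <-> (p -> q) = ½ <-> T = ½
p | q = F | ½ = ½
((q <-> p) <-> (p -> q)) <-> (p | q) = ½ <-> ½ = ½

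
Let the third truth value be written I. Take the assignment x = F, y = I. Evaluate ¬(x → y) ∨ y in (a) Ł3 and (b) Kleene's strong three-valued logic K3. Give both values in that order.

In Ł3: x → y = F → I = T
¬(x → y) = ¬T = F
¬(x → y) ∨ y = F ∨ I = I
In Kleene's strong three-valued logic K3: x → y = F → I = T  [¬F ∨ I]
¬(x → y) = ¬T = F
¬(x → y) ∨ y = F ∨ I = I

I; I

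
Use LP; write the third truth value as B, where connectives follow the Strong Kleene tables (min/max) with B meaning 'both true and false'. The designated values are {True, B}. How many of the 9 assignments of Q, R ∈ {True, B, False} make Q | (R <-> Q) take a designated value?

Of the 9 assignments, 8 give a value in {True, B}.

8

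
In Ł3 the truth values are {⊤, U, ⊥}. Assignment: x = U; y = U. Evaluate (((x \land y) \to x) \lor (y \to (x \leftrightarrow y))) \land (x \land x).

U

x \land y = U \land U = U
(x \land y) \to x = U \to U = ⊤  [min(1, 1−½+½)]
x \leftrightarrow y = U \leftrightarrow U = ⊤
y \to (x \leftrightarrow y) = U \to ⊤ = ⊤
((x \land y) \to x) \lor (y \to (x \leftrightarrow y)) = ⊤ \lor ⊤ = ⊤
x \land x = U \land U = U
(((x \land y) \to x) \lor (y \to (x \leftrightarrow y))) \land (x \land x) = ⊤ \land U = U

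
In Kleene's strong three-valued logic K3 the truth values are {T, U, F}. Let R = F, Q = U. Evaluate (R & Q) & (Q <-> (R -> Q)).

R & Q = F & U = F
R -> Q = F -> U = T  [~F | U]
Q <-> (R -> Q) = U <-> T = U
(R & Q) & (Q <-> (R -> Q)) = F & U = F

F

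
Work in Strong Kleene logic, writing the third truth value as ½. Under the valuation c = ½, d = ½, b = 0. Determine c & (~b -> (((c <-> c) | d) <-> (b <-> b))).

~b = ~0 = 1
c <-> c = ½ <-> ½ = ½
(c <-> c) | d = ½ | ½ = ½
b <-> b = 0 <-> 0 = 1
((c <-> c) | d) <-> (b <-> b) = ½ <-> 1 = ½
~b -> (((c <-> c) | d) <-> (b <-> b)) = 1 -> ½ = ½  [~1 | ½]
c & (~b -> (((c <-> c) | d) <-> (b <-> b))) = ½ & ½ = ½

½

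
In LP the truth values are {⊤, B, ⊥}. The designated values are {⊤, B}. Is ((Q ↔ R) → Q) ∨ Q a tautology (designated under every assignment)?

Countermodel: Q=⊥, R=⊥ gives ⊥, which is not designated.

No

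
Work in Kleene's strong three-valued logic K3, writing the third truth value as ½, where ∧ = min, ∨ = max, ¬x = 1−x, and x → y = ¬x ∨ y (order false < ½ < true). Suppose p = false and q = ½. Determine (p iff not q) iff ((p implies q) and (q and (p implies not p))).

not q = not ½ = ½
p iff not q = false iff ½ = ½
p implies q = false implies ½ = true  [not false or ½]
not p = not false = true
p implies not p = false implies true = true
q and (p implies not p) = ½ and true = ½
(p implies q) and (q and (p implies not p)) = true and ½ = ½
(p iff not q) iff ((p implies q) and (q and (p implies not p))) = ½ iff ½ = ½

½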